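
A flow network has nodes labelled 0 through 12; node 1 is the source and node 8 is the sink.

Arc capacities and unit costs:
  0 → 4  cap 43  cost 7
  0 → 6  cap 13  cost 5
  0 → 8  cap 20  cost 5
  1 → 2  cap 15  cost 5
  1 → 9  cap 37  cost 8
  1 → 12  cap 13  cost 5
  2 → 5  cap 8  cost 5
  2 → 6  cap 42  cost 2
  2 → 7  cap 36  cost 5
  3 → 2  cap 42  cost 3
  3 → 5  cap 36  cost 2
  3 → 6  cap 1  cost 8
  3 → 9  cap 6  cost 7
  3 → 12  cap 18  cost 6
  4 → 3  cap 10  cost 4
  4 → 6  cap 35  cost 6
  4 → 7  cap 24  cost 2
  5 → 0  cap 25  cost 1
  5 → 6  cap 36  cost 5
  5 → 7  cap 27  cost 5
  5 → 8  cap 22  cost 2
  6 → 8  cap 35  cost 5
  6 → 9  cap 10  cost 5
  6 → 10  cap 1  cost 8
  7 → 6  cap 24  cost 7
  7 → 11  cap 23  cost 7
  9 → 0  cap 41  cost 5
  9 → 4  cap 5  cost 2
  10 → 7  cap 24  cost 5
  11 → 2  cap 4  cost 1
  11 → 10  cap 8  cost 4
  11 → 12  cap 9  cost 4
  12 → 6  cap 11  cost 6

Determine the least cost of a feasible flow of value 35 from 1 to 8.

shortest-cost path #1: 1→2→5→8 push 8 @ unit cost 12 (adds 96)
shortest-cost path #2: 1→2→6→8 push 7 @ unit cost 12 (adds 84)
shortest-cost path #3: 1→12→6→8 push 11 @ unit cost 16 (adds 176)
shortest-cost path #4: 1→9→0→8 push 9 @ unit cost 18 (adds 162)
total cost = 518

Minimum cost for 35 units: 518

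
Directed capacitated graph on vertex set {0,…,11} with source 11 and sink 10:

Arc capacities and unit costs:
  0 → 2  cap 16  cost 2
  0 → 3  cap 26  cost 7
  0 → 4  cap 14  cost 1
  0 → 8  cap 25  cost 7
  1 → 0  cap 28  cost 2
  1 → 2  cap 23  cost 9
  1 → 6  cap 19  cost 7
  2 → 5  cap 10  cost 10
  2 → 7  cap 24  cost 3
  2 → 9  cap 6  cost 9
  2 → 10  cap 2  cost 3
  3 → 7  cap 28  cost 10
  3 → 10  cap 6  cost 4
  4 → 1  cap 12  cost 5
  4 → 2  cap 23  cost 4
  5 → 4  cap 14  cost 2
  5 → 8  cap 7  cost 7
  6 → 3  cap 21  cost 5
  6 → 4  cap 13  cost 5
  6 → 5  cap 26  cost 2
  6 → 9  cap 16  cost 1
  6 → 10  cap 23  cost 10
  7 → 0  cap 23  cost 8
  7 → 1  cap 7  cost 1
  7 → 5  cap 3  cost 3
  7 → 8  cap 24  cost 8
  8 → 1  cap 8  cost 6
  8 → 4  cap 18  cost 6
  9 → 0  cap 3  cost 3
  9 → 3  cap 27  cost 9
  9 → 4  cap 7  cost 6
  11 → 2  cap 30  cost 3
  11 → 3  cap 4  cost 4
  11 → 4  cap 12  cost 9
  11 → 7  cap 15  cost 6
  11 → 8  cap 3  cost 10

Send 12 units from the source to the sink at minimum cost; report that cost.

shortest-cost path #1: 11→2→10 push 2 @ unit cost 6 (adds 12)
shortest-cost path #2: 11→3→10 push 4 @ unit cost 8 (adds 32)
shortest-cost path #3: 11→7→1→0→3→10 push 2 @ unit cost 20 (adds 40)
shortest-cost path #4: 11→7→1→6→10 push 4 @ unit cost 24 (adds 96)
total cost = 180

Minimum cost for 12 units: 180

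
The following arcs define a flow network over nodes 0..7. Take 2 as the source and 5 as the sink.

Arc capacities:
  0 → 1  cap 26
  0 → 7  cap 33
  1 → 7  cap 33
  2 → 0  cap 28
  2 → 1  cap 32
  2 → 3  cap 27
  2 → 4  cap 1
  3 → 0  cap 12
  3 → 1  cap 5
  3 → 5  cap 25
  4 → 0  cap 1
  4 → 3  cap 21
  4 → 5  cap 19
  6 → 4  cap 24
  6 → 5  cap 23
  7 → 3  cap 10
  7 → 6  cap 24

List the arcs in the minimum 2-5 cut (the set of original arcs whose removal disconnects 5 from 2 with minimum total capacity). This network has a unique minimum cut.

Min-cut arcs: {(2,4), (3,5), (7,6)} (total capacity 50)

augment #1: 2→3→5 push 25
augment #2: 2→4→5 push 1
augment #3: 2→0→7→6→5 push 23
augment #4: 2→0→7→6→4→5 push 1
max flow = 50; residual-reachable set from 2 gives S-side
cut edges (S→T): {(2,4), (3,5), (7,6)} total cap 50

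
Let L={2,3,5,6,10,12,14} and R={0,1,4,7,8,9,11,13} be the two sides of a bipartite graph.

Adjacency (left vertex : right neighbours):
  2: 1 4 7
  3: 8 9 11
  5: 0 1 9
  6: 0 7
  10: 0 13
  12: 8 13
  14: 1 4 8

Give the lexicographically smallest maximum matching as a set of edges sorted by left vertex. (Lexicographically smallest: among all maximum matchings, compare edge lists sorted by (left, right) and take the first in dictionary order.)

|M| = 7 (so the lex-smallest maximum matching has 7 edges)
process left vertices in ascending order; for each, take the smallest-labelled available neighbour that still permits 7 edges overall, or leave it unmatched if none does
lex-smallest matching: {2-1, 3-8, 5-9, 6-7, 10-0, 12-13, 14-4}

Lex-smallest maximum matching: {(2,1), (3,8), (5,9), (6,7), (10,0), (12,13), (14,4)}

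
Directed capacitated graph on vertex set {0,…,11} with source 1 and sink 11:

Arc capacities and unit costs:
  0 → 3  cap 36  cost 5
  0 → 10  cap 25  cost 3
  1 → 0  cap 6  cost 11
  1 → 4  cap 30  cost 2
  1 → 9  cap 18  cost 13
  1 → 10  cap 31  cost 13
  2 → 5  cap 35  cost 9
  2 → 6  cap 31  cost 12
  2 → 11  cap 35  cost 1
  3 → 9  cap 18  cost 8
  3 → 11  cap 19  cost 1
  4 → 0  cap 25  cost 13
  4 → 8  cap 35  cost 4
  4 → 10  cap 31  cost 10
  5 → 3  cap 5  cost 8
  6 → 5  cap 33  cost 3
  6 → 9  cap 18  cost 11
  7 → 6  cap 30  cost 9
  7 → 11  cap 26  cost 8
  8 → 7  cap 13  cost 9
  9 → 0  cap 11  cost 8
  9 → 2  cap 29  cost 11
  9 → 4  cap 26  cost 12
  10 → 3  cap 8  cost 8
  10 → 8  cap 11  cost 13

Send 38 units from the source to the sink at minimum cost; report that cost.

shortest-cost path #1: 1→0→3→11 push 6 @ unit cost 17 (adds 102)
shortest-cost path #2: 1→4→10→3→11 push 8 @ unit cost 21 (adds 168)
shortest-cost path #3: 1→4→0→3→11 push 5 @ unit cost 21 (adds 105)
shortest-cost path #4: 1→4→8→7→11 push 13 @ unit cost 23 (adds 299)
shortest-cost path #5: 1→9→2→11 push 6 @ unit cost 25 (adds 150)
total cost = 824

Minimum cost for 38 units: 824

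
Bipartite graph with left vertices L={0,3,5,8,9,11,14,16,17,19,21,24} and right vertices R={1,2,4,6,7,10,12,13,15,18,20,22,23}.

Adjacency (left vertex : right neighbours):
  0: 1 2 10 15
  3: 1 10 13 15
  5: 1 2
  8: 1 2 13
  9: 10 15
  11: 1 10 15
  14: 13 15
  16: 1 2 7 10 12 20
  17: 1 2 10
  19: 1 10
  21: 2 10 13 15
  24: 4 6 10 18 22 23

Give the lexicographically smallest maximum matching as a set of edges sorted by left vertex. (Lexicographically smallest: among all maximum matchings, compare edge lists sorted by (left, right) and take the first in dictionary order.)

Lex-smallest maximum matching: {(0,1), (3,10), (5,2), (8,13), (9,15), (16,7), (24,4)}

|M| = 7 (so the lex-smallest maximum matching has 7 edges)
process left vertices in ascending order; for each, take the smallest-labelled available neighbour that still permits 7 edges overall, or leave it unmatched if none does
lex-smallest matching: {0-1, 3-10, 5-2, 8-13, 9-15, 16-7, 24-4}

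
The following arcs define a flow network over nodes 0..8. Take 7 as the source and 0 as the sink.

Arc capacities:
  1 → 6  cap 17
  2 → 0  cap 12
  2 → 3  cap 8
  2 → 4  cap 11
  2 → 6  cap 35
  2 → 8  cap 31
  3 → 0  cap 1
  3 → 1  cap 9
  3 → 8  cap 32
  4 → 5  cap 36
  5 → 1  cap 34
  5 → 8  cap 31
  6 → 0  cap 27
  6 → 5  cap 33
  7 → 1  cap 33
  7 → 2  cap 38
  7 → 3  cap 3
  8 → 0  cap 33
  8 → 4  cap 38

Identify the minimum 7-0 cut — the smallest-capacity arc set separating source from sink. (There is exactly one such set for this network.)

Min-cut arcs: {(1,6), (7,2), (7,3)} (total capacity 58)

augment #1: 7→2→0 push 12
augment #2: 7→3→0 push 1
augment #3: 7→1→6→0 push 17
augment #4: 7→2→6→0 push 10
augment #5: 7→2→8→0 push 16
augment #6: 7→3→8→0 push 2
max flow = 58; residual-reachable set from 7 gives S-side
cut edges (S→T): {(1,6), (7,2), (7,3)} total cap 58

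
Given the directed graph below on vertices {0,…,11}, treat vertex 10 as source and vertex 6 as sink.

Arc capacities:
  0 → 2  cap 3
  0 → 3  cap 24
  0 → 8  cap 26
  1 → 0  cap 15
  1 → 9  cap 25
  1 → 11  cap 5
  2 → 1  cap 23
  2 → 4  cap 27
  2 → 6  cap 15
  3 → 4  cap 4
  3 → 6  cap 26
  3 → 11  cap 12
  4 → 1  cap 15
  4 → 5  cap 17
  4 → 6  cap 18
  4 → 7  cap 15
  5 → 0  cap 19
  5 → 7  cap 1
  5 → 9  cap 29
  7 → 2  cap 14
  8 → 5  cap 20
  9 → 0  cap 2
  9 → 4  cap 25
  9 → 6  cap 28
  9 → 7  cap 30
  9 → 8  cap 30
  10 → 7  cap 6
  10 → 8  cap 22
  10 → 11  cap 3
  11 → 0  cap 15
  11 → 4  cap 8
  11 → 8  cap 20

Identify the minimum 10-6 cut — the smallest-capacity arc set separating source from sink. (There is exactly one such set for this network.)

augment #1: 10→7→2→6 push 6
augment #2: 10→11→4→6 push 3
augment #3: 10→8→5→9→6 push 20
max flow = 29; residual-reachable set from 10 gives S-side
cut edges (S→T): {(8,5), (10,7), (10,11)} total cap 29

Min-cut arcs: {(8,5), (10,7), (10,11)} (total capacity 29)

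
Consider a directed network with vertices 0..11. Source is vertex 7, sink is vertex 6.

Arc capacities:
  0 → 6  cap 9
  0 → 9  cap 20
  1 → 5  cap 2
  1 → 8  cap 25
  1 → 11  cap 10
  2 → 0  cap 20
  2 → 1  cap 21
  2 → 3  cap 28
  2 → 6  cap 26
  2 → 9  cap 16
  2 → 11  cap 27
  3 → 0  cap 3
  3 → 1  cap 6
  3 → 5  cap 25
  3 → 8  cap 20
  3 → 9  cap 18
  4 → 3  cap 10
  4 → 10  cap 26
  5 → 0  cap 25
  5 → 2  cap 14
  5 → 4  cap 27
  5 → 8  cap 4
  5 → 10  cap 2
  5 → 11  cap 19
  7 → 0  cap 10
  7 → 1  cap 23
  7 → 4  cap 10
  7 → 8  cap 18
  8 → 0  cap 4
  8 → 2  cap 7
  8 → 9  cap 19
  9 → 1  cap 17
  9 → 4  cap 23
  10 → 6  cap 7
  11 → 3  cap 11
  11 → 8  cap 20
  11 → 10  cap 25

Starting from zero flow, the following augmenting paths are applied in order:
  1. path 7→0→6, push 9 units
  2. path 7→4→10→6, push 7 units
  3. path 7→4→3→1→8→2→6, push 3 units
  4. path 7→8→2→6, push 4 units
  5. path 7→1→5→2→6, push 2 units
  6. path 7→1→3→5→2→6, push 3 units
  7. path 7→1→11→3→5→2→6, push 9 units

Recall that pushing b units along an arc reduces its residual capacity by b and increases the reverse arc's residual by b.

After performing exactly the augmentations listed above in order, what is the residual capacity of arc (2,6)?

Residual capacity of (2,6): 5

after path 1 (7→0→6, push 9): res(2,6)=26
after path 2 (7→4→10→6, push 7): res(2,6)=26
after path 3 (7→4→3→1→8→2→6, push 3): res(2,6)=23
after path 4 (7→8→2→6, push 4): res(2,6)=19
after path 5 (7→1→5→2→6, push 2): res(2,6)=17
after path 6 (7→1→3→5→2→6, push 3): res(2,6)=14
after path 7 (7→1→11→3→5→2→6, push 9): res(2,6)=5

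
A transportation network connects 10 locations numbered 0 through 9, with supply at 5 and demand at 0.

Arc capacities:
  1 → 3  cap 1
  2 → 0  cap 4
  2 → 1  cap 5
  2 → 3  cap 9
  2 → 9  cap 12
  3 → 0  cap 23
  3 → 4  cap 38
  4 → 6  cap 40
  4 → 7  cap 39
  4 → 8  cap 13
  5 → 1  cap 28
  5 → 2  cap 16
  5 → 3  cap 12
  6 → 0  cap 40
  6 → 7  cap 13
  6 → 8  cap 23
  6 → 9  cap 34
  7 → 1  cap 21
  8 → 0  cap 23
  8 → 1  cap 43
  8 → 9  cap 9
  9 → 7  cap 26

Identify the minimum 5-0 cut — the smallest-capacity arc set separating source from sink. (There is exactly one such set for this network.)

Min-cut arcs: {(1,3), (2,0), (2,3), (5,3)} (total capacity 26)

augment #1: 5→2→0 push 4
augment #2: 5→3→0 push 12
augment #3: 5→1→3→0 push 1
augment #4: 5→2→3→0 push 9
max flow = 26; residual-reachable set from 5 gives S-side
cut edges (S→T): {(1,3), (2,0), (2,3), (5,3)} total cap 26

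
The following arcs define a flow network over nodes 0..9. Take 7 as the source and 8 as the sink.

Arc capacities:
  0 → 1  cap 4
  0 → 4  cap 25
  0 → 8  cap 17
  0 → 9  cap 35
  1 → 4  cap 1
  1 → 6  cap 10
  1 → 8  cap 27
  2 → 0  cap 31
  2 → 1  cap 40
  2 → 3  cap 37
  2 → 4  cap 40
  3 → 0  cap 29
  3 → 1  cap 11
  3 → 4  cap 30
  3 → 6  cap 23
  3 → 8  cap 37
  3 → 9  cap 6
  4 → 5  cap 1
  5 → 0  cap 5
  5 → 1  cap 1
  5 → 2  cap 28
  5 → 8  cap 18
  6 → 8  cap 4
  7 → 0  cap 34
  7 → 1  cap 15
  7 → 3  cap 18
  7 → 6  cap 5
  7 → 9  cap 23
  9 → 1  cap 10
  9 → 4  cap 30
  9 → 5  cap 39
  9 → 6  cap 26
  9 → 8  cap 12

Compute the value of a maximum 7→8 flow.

Maximum flow value: 94

augment #1: 7→0→8 bottleneck 17, total now 17
augment #2: 7→1→8 bottleneck 15, total now 32
augment #3: 7→3→8 bottleneck 18, total now 50
augment #4: 7→6→8 bottleneck 4, total now 54
augment #5: 7→9→8 bottleneck 12, total now 66
augment #6: 7→0→1→8 bottleneck 4, total now 70
augment #7: 7→9→1→8 bottleneck 8, total now 78
augment #8: 7→9→5→8 bottleneck 3, total now 81
augment #9: 7→0→4→5→8 bottleneck 1, total now 82
augment #10: 7→0→9→5→8 bottleneck 12, total now 94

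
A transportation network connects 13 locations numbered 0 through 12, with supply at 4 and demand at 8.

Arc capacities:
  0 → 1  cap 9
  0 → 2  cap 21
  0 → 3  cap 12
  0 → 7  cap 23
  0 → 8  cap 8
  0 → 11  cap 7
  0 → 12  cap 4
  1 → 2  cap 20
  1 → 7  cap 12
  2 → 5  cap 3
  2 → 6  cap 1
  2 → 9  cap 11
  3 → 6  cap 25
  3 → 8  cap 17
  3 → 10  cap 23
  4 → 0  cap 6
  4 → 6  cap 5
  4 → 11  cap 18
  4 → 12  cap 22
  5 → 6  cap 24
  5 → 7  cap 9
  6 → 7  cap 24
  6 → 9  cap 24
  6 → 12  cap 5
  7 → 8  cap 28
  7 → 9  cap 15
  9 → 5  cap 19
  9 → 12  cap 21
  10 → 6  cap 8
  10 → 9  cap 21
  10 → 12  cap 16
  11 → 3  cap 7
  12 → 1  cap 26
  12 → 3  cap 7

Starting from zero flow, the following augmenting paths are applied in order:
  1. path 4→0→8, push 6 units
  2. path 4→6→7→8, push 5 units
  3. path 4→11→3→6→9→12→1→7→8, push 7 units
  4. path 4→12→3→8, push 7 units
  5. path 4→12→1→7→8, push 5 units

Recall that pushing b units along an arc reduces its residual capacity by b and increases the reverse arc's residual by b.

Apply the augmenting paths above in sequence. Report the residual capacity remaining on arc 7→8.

after path 1 (4→0→8, push 6): res(7,8)=28
after path 2 (4→6→7→8, push 5): res(7,8)=23
after path 3 (4→11→3→6→9→12→1→7→8, push 7): res(7,8)=16
after path 4 (4→12→3→8, push 7): res(7,8)=16
after path 5 (4→12→1→7→8, push 5): res(7,8)=11

Residual capacity of (7,8): 11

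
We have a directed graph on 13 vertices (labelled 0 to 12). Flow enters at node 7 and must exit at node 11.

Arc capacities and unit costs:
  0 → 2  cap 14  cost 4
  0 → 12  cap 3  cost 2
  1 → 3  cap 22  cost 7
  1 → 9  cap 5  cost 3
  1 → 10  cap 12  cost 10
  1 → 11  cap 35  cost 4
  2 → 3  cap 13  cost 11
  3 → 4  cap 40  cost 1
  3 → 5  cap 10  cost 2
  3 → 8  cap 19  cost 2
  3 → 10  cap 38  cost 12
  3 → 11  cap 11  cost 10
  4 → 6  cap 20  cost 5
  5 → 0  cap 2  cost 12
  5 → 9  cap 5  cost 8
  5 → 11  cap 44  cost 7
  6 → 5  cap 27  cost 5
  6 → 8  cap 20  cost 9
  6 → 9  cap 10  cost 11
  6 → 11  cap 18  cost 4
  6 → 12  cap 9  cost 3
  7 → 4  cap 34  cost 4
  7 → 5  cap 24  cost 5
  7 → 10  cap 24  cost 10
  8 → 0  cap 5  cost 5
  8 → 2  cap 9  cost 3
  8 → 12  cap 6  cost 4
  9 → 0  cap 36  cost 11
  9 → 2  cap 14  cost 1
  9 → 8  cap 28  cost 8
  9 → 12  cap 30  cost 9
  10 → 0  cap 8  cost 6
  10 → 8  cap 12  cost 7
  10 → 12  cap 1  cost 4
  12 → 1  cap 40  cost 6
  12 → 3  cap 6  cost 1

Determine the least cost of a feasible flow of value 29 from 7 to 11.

shortest-cost path #1: 7→5→11 push 24 @ unit cost 12 (adds 288)
shortest-cost path #2: 7→4→6→11 push 5 @ unit cost 13 (adds 65)
total cost = 353

Minimum cost for 29 units: 353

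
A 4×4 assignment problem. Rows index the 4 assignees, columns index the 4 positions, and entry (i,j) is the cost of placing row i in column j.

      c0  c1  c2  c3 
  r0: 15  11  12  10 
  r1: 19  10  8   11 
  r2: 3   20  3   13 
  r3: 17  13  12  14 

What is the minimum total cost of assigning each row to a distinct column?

Minimum assignment cost: 34

optimal assignment: row0→col3 (cost 10), row1→col2 (cost 8), row2→col0 (cost 3), row3→col1 (cost 13)
total = 10 + 8 + 3 + 13 = 34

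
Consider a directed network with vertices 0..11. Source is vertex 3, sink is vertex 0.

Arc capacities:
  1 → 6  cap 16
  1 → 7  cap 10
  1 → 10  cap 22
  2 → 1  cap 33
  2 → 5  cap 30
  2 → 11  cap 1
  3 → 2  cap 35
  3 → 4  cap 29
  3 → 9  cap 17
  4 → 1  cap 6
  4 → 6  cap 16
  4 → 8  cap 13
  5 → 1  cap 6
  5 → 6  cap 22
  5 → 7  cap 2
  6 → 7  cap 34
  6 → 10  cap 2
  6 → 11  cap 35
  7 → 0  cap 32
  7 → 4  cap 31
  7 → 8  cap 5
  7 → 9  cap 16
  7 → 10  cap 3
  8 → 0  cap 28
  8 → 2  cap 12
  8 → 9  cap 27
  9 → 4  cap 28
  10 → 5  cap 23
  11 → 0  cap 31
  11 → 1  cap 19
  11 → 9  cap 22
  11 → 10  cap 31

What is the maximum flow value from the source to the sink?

Maximum flow value: 70

augment #1: 3→2→11→0 bottleneck 1, total now 1
augment #2: 3→4→8→0 bottleneck 13, total now 14
augment #3: 3→2→1→7→0 bottleneck 10, total now 24
augment #4: 3→2→5→7→0 bottleneck 2, total now 26
augment #5: 3→4→6→7→0 bottleneck 16, total now 42
augment #6: 3→2→1→6→7→0 bottleneck 4, total now 46
augment #7: 3→2→1→6→11→0 bottleneck 12, total now 58
augment #8: 3→2→5→6→11→0 bottleneck 6, total now 64
augment #9: 3→9→4→1→2→5→6→11→0 bottleneck 6, total now 70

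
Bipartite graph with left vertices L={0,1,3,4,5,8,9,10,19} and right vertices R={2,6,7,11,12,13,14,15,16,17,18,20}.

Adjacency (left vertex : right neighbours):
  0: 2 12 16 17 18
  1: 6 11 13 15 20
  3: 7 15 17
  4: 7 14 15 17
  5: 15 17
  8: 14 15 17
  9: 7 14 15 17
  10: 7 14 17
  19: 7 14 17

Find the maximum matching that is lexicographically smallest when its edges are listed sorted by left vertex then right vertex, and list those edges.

|M| = 6 (so the lex-smallest maximum matching has 6 edges)
process left vertices in ascending order; for each, take the smallest-labelled available neighbour that still permits 6 edges overall, or leave it unmatched if none does
lex-smallest matching: {0-2, 1-6, 3-7, 4-14, 5-15, 8-17}

Lex-smallest maximum matching: {(0,2), (1,6), (3,7), (4,14), (5,15), (8,17)}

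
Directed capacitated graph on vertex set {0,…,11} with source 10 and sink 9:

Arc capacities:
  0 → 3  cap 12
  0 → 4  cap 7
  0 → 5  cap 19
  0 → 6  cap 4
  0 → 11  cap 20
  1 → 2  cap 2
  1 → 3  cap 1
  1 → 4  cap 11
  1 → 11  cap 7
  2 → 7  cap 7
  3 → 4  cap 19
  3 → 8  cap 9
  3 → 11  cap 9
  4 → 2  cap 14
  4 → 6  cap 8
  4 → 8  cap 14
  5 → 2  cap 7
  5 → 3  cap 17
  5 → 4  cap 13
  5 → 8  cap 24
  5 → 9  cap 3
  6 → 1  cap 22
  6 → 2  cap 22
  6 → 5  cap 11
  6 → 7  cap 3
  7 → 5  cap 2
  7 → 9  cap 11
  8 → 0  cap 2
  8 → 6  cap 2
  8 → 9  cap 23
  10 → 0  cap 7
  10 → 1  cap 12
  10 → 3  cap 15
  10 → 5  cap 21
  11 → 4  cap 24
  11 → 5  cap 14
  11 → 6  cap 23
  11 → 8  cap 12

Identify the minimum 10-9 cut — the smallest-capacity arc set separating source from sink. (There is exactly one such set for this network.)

augment #1: 10→5→9 push 3
augment #2: 10→3→8→9 push 9
augment #3: 10→5→8→9 push 14
augment #4: 10→0→6→7→9 push 3
augment #5: 10→1→2→7→9 push 2
augment #6: 10→5→2→7→9 push 4
augment #7: 10→0→4→2→7→9 push 1
max flow = 36; residual-reachable set from 10 gives S-side
cut edges (S→T): {(2,7), (5,9), (6,7), (8,9)} total cap 36

Min-cut arcs: {(2,7), (5,9), (6,7), (8,9)} (total capacity 36)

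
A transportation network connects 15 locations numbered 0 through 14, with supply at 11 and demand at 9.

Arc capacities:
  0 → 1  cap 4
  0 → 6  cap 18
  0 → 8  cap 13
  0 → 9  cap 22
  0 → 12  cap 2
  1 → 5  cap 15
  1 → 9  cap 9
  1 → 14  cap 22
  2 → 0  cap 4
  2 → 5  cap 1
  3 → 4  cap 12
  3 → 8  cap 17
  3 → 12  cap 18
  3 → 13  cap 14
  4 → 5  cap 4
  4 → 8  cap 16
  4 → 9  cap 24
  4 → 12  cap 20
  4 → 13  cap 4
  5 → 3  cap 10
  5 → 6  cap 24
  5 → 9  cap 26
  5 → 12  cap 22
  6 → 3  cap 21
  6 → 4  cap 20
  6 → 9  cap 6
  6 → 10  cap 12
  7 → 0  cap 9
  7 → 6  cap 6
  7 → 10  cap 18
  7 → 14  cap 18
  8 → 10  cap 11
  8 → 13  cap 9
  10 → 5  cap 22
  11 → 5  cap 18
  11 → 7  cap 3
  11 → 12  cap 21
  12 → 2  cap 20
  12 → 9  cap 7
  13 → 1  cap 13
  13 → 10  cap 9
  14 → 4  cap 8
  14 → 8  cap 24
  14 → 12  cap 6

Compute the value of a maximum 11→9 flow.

augment #1: 11→5→9 bottleneck 18, total now 18
augment #2: 11→12→9 bottleneck 7, total now 25
augment #3: 11→7→0→9 bottleneck 3, total now 28
augment #4: 11→12→2→0→9 bottleneck 4, total now 32
augment #5: 11→12→2→5→9 bottleneck 1, total now 33

Maximum flow value: 33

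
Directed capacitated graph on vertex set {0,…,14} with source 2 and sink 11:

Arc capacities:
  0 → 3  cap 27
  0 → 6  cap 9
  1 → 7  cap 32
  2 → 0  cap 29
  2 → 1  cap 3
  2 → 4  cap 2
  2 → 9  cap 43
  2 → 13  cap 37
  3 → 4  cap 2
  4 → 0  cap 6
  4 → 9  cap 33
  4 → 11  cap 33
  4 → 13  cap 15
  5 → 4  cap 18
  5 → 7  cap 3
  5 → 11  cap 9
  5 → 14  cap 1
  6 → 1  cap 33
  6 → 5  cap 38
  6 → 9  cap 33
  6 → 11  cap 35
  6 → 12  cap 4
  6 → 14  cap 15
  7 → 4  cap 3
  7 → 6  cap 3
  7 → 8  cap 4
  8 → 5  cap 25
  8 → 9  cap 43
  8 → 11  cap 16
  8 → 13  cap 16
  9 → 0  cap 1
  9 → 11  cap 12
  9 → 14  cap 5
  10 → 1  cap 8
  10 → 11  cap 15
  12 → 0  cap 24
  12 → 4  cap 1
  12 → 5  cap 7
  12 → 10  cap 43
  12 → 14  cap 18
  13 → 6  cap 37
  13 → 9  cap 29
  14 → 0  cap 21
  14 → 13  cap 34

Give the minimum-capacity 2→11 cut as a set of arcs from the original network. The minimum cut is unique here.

augment #1: 2→4→11 push 2
augment #2: 2→9→11 push 12
augment #3: 2→0→6→11 push 9
augment #4: 2→13→6→11 push 26
augment #5: 2→0→3→4→11 push 2
augment #6: 2→1→7→4→11 push 3
augment #7: 2→13→6→5→11 push 9
augment #8: 2→13→6→5→4→11 push 2
max flow = 65; residual-reachable set from 2 gives S-side
cut edges (S→T): {(0,6), (2,1), (2,4), (3,4), (9,11), (13,6)} total cap 65

Min-cut arcs: {(0,6), (2,1), (2,4), (3,4), (9,11), (13,6)} (total capacity 65)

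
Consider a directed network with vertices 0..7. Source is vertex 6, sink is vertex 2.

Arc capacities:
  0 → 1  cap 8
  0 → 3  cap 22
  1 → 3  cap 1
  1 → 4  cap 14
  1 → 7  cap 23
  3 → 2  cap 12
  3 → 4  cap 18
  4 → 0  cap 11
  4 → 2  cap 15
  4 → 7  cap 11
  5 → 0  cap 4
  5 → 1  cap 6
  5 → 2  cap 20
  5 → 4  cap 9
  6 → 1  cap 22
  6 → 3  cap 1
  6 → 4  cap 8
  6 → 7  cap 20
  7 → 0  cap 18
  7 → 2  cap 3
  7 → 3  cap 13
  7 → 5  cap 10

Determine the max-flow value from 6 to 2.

Maximum flow value: 40

augment #1: 6→3→2 bottleneck 1, total now 1
augment #2: 6→4→2 bottleneck 8, total now 9
augment #3: 6→7→2 bottleneck 3, total now 12
augment #4: 6→1→3→2 bottleneck 1, total now 13
augment #5: 6→1→4→2 bottleneck 7, total now 20
augment #6: 6→7→3→2 bottleneck 10, total now 30
augment #7: 6→7→5→2 bottleneck 7, total now 37
augment #8: 6→1→7→5→2 bottleneck 3, total now 40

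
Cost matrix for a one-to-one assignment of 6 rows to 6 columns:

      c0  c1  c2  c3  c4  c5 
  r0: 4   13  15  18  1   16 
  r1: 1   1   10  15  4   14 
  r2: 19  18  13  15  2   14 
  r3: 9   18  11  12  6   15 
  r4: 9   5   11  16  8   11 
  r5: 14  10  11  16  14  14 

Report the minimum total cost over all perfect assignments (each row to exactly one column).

Minimum assignment cost: 41

optimal assignment: row0→col0 (cost 4), row1→col1 (cost 1), row2→col4 (cost 2), row3→col3 (cost 12), row4→col5 (cost 11), row5→col2 (cost 11)
total = 4 + 1 + 2 + 12 + 11 + 11 = 41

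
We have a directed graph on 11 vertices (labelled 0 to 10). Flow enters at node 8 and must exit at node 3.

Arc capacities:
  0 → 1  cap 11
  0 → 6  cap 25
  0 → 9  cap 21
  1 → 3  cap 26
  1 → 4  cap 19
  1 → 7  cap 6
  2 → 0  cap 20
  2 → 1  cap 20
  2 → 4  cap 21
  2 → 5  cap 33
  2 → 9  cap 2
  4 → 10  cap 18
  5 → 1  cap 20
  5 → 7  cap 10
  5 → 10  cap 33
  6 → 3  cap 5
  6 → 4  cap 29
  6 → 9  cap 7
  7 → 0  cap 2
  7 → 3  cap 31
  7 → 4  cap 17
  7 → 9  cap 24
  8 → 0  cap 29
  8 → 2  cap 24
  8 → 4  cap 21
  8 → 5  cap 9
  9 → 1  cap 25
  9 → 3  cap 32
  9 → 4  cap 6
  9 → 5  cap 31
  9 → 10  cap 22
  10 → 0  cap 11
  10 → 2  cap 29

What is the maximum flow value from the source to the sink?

augment #1: 8→0→1→3 bottleneck 11, total now 11
augment #2: 8→0→6→3 bottleneck 5, total now 16
augment #3: 8→0→9→3 bottleneck 13, total now 29
augment #4: 8→2→1→3 bottleneck 15, total now 44
augment #5: 8→2→9→3 bottleneck 2, total now 46
augment #6: 8→5→7→3 bottleneck 9, total now 55
augment #7: 8→2→0→9→3 bottleneck 7, total now 62
augment #8: 8→4→10→0→9→3 bottleneck 1, total now 63
augment #9: 8→4→10→0→6→9→3 bottleneck 7, total now 70
augment #10: 8→4→10→2→1→7→3 bottleneck 5, total now 75
augment #11: 8→4→10→2→5→7→3 bottleneck 1, total now 76
augment #12: 8→4→10→2→5→1→7→3 bottleneck 1, total now 77

Maximum flow value: 77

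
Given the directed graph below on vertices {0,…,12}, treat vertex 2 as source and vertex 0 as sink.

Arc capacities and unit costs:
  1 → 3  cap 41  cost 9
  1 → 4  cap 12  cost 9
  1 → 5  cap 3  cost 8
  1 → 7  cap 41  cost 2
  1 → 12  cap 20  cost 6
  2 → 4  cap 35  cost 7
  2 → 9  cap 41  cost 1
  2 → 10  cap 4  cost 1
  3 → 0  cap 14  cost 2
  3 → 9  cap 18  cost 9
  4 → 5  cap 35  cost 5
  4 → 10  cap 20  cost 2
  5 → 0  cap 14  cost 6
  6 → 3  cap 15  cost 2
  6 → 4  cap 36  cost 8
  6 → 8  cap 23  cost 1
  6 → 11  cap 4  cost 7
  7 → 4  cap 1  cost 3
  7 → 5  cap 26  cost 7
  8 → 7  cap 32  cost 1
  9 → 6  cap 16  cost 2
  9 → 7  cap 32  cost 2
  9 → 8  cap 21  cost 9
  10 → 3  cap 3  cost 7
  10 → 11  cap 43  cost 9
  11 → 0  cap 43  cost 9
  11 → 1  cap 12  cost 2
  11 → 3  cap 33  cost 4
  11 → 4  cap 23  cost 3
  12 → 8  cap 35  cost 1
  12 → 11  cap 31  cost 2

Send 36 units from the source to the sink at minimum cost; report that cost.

Minimum cost for 36 units: 489

shortest-cost path #1: 2→9→6→3→0 push 14 @ unit cost 7 (adds 98)
shortest-cost path #2: 2→9→7→5→0 push 14 @ unit cost 16 (adds 224)
shortest-cost path #3: 2→10→11→0 push 4 @ unit cost 19 (adds 76)
shortest-cost path #4: 2→9→6→11→0 push 2 @ unit cost 19 (adds 38)
shortest-cost path #5: 2→9→7→4→10→11→0 push 1 @ unit cost 26 (adds 26)
shortest-cost path #6: 2→4→10→11→0 push 1 @ unit cost 27 (adds 27)
total cost = 489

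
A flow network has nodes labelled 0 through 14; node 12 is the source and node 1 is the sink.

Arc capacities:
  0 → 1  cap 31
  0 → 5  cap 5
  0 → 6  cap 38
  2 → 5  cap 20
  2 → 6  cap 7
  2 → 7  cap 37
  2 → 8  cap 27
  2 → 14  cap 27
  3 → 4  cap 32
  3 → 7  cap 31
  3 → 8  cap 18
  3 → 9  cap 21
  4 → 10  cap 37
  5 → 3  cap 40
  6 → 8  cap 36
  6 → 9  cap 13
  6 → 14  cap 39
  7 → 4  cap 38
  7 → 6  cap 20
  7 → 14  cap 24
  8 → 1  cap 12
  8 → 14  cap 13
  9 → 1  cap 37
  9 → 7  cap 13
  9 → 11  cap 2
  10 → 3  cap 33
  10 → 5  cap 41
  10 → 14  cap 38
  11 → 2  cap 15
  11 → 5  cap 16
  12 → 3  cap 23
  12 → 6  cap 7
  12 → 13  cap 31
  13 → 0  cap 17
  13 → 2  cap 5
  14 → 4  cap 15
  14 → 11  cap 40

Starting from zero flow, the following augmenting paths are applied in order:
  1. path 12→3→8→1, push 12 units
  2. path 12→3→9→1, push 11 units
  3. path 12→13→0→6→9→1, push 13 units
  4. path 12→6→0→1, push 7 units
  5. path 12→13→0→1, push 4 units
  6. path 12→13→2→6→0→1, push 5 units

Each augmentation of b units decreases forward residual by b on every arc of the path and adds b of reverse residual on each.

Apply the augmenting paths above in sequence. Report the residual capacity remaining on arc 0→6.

after path 1 (12→3→8→1, push 12): res(0,6)=38
after path 2 (12→3→9→1, push 11): res(0,6)=38
after path 3 (12→13→0→6→9→1, push 13): res(0,6)=25
after path 4 (12→6→0→1, push 7): res(0,6)=32
after path 5 (12→13→0→1, push 4): res(0,6)=32
after path 6 (12→13→2→6→0→1, push 5): res(0,6)=37

Residual capacity of (0,6): 37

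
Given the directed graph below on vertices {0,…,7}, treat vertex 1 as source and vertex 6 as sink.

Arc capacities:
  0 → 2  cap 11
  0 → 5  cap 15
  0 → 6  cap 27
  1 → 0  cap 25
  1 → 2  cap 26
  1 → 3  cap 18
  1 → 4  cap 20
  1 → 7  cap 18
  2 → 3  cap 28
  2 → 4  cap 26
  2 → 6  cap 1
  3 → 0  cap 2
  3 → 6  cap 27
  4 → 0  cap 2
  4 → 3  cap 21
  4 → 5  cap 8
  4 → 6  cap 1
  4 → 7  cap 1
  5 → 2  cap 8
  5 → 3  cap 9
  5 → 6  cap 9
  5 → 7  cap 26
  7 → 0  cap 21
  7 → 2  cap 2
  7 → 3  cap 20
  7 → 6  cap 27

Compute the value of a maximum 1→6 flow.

augment #1: 1→0→6 bottleneck 25, total now 25
augment #2: 1→2→6 bottleneck 1, total now 26
augment #3: 1→3→6 bottleneck 18, total now 44
augment #4: 1→4→6 bottleneck 1, total now 45
augment #5: 1→7→6 bottleneck 18, total now 63
augment #6: 1→2→3→6 bottleneck 9, total now 72
augment #7: 1→4→0→6 bottleneck 2, total now 74
augment #8: 1→4→5→6 bottleneck 8, total now 82
augment #9: 1→4→7→6 bottleneck 1, total now 83
augment #10: 1→2→3→0→5→6 bottleneck 1, total now 84
augment #11: 1→2→3→0→5→7→6 bottleneck 1, total now 85

Maximum flow value: 85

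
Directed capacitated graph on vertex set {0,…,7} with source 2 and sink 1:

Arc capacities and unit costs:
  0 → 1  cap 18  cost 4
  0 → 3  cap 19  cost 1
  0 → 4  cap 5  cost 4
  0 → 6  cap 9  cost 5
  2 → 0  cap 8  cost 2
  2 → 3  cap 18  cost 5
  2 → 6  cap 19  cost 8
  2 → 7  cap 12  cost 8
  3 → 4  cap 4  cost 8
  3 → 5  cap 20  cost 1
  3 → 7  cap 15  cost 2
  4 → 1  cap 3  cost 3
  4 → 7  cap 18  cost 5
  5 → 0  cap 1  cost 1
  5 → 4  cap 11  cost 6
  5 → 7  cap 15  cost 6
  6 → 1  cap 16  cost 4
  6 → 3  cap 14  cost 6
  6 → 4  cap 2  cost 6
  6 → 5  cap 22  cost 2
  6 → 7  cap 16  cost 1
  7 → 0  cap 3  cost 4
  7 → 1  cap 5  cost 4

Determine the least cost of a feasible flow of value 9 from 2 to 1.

shortest-cost path #1: 2→0→1 push 8 @ unit cost 6 (adds 48)
shortest-cost path #2: 2→3→7→1 push 1 @ unit cost 11 (adds 11)
total cost = 59

Minimum cost for 9 units: 59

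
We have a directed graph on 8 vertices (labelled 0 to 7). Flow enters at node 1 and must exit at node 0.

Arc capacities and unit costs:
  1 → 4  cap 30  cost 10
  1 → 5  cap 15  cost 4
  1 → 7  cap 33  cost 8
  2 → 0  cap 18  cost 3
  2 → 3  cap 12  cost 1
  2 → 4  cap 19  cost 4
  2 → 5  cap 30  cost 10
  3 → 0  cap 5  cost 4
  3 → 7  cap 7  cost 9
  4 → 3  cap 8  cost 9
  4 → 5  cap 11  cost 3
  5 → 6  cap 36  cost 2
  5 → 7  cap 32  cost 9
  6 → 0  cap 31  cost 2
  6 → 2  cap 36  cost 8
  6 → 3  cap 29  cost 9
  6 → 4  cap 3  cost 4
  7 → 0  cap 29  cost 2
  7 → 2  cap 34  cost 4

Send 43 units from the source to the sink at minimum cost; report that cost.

shortest-cost path #1: 1→5→6→0 push 15 @ unit cost 8 (adds 120)
shortest-cost path #2: 1→7→0 push 28 @ unit cost 10 (adds 280)
total cost = 400

Minimum cost for 43 units: 400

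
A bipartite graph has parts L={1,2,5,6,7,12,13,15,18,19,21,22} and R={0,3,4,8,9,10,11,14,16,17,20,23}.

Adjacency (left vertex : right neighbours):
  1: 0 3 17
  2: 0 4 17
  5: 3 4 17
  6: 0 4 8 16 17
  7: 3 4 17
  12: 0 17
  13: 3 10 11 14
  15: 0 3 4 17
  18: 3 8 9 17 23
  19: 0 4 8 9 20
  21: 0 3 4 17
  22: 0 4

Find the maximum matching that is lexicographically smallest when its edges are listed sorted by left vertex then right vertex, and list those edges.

Lex-smallest maximum matching: {(1,0), (2,4), (5,3), (6,8), (7,17), (13,10), (18,9), (19,20)}

|M| = 8 (so the lex-smallest maximum matching has 8 edges)
process left vertices in ascending order; for each, take the smallest-labelled available neighbour that still permits 8 edges overall, or leave it unmatched if none does
lex-smallest matching: {1-0, 2-4, 5-3, 6-8, 7-17, 13-10, 18-9, 19-20}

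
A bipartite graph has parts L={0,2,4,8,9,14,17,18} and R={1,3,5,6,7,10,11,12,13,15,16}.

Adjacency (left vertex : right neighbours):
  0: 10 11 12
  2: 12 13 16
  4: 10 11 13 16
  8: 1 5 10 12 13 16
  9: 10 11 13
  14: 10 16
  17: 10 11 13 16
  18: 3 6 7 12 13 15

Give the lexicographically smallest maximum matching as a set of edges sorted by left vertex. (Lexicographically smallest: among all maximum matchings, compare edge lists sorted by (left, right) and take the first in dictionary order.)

Lex-smallest maximum matching: {(0,10), (2,12), (4,11), (8,1), (9,13), (14,16), (18,3)}

|M| = 7 (so the lex-smallest maximum matching has 7 edges)
process left vertices in ascending order; for each, take the smallest-labelled available neighbour that still permits 7 edges overall, or leave it unmatched if none does
lex-smallest matching: {0-10, 2-12, 4-11, 8-1, 9-13, 14-16, 18-3}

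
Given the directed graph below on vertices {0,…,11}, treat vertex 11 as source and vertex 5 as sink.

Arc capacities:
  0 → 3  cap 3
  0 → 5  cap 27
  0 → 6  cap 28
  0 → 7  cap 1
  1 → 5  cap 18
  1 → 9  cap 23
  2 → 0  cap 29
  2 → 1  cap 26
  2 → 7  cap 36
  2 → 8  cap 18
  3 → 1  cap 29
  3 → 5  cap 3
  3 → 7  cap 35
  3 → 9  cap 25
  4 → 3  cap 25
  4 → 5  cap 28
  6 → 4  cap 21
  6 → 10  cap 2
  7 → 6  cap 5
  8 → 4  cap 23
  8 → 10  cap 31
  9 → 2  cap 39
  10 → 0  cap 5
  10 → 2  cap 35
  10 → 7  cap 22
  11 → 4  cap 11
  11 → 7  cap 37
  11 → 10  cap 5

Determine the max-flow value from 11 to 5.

augment #1: 11→4→5 bottleneck 11, total now 11
augment #2: 11→10→0→5 bottleneck 5, total now 16
augment #3: 11→7→6→4→5 bottleneck 5, total now 21

Maximum flow value: 21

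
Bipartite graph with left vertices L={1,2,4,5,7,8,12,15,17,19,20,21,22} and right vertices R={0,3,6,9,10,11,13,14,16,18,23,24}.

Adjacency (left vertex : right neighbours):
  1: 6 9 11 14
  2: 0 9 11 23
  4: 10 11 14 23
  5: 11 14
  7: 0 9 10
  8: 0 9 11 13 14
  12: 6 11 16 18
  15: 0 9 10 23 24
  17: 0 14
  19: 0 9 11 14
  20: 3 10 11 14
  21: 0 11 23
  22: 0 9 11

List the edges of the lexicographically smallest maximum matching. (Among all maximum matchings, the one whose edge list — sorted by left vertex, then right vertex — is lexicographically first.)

Lex-smallest maximum matching: {(1,6), (2,0), (4,10), (5,11), (7,9), (8,13), (12,16), (15,24), (17,14), (20,3), (21,23)}

|M| = 11 (so the lex-smallest maximum matching has 11 edges)
process left vertices in ascending order; for each, take the smallest-labelled available neighbour that still permits 11 edges overall, or leave it unmatched if none does
lex-smallest matching: {1-6, 2-0, 4-10, 5-11, 7-9, 8-13, 12-16, 15-24, 17-14, 20-3, 21-23}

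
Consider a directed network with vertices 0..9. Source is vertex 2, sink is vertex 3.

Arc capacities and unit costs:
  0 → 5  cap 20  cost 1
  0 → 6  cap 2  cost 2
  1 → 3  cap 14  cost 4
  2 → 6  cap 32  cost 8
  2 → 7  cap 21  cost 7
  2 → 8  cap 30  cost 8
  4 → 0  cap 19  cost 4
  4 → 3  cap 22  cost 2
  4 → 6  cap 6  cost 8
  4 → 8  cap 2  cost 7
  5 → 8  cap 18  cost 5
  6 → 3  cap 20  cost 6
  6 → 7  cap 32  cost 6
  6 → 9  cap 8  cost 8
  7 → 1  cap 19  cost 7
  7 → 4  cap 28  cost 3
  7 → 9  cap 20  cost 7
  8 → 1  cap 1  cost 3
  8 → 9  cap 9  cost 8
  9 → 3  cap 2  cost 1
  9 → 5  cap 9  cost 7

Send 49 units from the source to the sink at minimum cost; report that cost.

shortest-cost path #1: 2→7→4→3 push 21 @ unit cost 12 (adds 252)
shortest-cost path #2: 2→6→3 push 20 @ unit cost 14 (adds 280)
shortest-cost path #3: 2→8→1→3 push 1 @ unit cost 15 (adds 15)
shortest-cost path #4: 2→6→9→3 push 2 @ unit cost 17 (adds 34)
shortest-cost path #5: 2→6→7→4→3 push 1 @ unit cost 19 (adds 19)
shortest-cost path #6: 2→6→7→1→3 push 4 @ unit cost 25 (adds 100)
total cost = 700

Minimum cost for 49 units: 700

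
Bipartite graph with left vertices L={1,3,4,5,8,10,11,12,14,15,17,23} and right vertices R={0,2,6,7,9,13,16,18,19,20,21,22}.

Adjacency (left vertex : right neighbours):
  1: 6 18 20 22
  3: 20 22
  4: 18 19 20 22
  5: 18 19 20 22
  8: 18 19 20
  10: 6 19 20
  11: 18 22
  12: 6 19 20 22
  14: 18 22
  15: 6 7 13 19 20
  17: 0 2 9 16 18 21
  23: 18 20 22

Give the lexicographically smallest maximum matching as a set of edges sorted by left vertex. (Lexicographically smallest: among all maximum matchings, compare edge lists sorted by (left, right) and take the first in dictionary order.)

|M| = 7 (so the lex-smallest maximum matching has 7 edges)
process left vertices in ascending order; for each, take the smallest-labelled available neighbour that still permits 7 edges overall, or leave it unmatched if none does
lex-smallest matching: {1-6, 3-20, 4-18, 5-19, 11-22, 15-7, 17-0}

Lex-smallest maximum matching: {(1,6), (3,20), (4,18), (5,19), (11,22), (15,7), (17,0)}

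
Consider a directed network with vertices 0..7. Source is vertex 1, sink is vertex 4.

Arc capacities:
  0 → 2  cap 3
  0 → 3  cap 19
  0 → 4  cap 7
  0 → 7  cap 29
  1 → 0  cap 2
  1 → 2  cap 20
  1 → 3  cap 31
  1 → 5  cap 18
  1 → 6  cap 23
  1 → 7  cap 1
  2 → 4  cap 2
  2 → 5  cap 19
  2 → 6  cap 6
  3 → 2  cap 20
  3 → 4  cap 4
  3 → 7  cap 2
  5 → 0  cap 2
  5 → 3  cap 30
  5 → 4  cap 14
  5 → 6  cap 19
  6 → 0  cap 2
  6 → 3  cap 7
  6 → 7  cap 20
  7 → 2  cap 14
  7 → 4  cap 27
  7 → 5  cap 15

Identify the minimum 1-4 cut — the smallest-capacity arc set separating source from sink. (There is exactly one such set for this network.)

augment #1: 1→0→4 push 2
augment #2: 1→2→4 push 2
augment #3: 1→3→4 push 4
augment #4: 1→5→4 push 14
augment #5: 1→7→4 push 1
augment #6: 1→3→7→4 push 2
augment #7: 1→5→0→4 push 2
augment #8: 1→6→0→4 push 2
augment #9: 1→6→7→4 push 20
max flow = 49; residual-reachable set from 1 gives S-side
cut edges (S→T): {(1,0), (1,7), (2,4), (3,4), (3,7), (5,0), (5,4), (6,0), (6,7)} total cap 49

Min-cut arcs: {(1,0), (1,7), (2,4), (3,4), (3,7), (5,0), (5,4), (6,0), (6,7)} (total capacity 49)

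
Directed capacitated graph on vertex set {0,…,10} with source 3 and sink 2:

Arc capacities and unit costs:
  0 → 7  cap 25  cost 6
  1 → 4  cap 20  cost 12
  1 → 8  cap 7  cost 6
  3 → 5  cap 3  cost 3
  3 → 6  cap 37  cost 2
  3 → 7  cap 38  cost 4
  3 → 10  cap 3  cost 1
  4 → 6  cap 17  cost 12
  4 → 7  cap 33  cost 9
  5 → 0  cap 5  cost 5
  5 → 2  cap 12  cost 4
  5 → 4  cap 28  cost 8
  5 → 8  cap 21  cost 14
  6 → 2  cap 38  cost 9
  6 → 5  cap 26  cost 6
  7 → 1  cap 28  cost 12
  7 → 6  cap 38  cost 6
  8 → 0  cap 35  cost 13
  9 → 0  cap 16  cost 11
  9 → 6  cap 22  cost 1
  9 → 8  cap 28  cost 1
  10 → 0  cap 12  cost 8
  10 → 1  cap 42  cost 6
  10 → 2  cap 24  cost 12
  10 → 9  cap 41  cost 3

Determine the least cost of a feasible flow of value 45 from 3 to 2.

shortest-cost path #1: 3→5→2 push 3 @ unit cost 7 (adds 21)
shortest-cost path #2: 3→6→2 push 37 @ unit cost 11 (adds 407)
shortest-cost path #3: 3→10→2 push 3 @ unit cost 13 (adds 39)
shortest-cost path #4: 3→7→6→2 push 1 @ unit cost 19 (adds 19)
shortest-cost path #5: 3→7→6→5→2 push 1 @ unit cost 20 (adds 20)
total cost = 506

Minimum cost for 45 units: 506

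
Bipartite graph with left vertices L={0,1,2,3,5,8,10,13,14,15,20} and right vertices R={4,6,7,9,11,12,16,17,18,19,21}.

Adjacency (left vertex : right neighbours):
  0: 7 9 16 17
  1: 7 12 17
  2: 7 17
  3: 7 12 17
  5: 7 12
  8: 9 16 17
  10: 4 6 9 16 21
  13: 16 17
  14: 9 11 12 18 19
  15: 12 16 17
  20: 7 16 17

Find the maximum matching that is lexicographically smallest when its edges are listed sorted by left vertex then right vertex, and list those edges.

|M| = 7 (so the lex-smallest maximum matching has 7 edges)
process left vertices in ascending order; for each, take the smallest-labelled available neighbour that still permits 7 edges overall, or leave it unmatched if none does
lex-smallest matching: {0-7, 1-12, 2-17, 8-9, 10-4, 13-16, 14-11}

Lex-smallest maximum matching: {(0,7), (1,12), (2,17), (8,9), (10,4), (13,16), (14,11)}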